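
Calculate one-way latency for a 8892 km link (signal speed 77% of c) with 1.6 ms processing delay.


Speed = 0.77 * 3e5 km/s = 231000 km/s
Propagation delay = 8892 / 231000 = 0.0385 s = 38.4935 ms
Processing delay = 1.6 ms
Total one-way latency = 40.0935 ms


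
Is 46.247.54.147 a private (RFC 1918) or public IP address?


RFC 1918 private ranges:
  10.0.0.0/8 (10.0.0.0 - 10.255.255.255)
  172.16.0.0/12 (172.16.0.0 - 172.31.255.255)
  192.168.0.0/16 (192.168.0.0 - 192.168.255.255)
Public (not in any RFC 1918 range)


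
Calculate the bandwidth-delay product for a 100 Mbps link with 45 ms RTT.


BDP = bandwidth * RTT
= 100 Mbps * 45 ms
= 100 * 1e6 * 45 / 1000 bits
= 4500000 bits
= 562500 bytes
= 549.3164 KB
BDP = 4500000 bits (562500 bytes)


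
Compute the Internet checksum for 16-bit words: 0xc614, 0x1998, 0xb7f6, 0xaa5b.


Sum all words (with carry folding):
+ 0xc614 = 0xc614
+ 0x1998 = 0xdfac
+ 0xb7f6 = 0x97a3
+ 0xaa5b = 0x41ff
One's complement: ~0x41ff
Checksum = 0xbe00


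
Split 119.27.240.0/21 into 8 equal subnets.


New prefix = 21 + 3 = 24
Each subnet has 256 addresses
  119.27.240.0/24
  119.27.241.0/24
  119.27.242.0/24
  119.27.243.0/24
  119.27.244.0/24
  119.27.245.0/24
  119.27.246.0/24
  119.27.247.0/24
Subnets: 119.27.240.0/24, 119.27.241.0/24, 119.27.242.0/24, 119.27.243.0/24, 119.27.244.0/24, 119.27.245.0/24, 119.27.246.0/24, 119.27.247.0/24


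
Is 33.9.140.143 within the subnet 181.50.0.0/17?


Subnet network: 181.50.0.0
Test IP AND mask: 33.9.128.0
No, 33.9.140.143 is not in 181.50.0.0/17


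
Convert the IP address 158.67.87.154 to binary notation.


158 = 10011110
67 = 01000011
87 = 01010111
154 = 10011010
Binary: 10011110.01000011.01010111.10011010


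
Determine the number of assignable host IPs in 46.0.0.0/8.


Host bits = 32 - 8 = 24
Total addresses = 2^24 = 16777216
Usable = total - 2 (network and broadcast)
Usable hosts: 16777214


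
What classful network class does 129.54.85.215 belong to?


First octet: 129
Binary: 10000001
10xxxxxx -> Class B (128-191)
Class B, default mask 255.255.0.0 (/16)


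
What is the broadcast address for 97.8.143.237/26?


Network: 97.8.143.192/26
Host bits = 6
Set all host bits to 1:
Broadcast: 97.8.143.255


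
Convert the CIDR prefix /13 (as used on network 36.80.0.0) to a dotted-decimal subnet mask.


/13 means 13 network bits, 19 host bits
Binary: 11111111111110000000000000000000
Mask: 255.248.0.0


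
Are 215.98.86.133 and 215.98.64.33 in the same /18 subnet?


Mask: 255.255.192.0
215.98.86.133 AND mask = 215.98.64.0
215.98.64.33 AND mask = 215.98.64.0
Yes, same subnet (215.98.64.0)


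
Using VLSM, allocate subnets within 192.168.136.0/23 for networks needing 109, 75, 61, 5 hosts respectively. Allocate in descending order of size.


109 hosts -> /25 (126 usable): 192.168.136.0/25
75 hosts -> /25 (126 usable): 192.168.136.128/25
61 hosts -> /26 (62 usable): 192.168.137.0/26
5 hosts -> /29 (6 usable): 192.168.137.64/29
Allocation: 192.168.136.0/25 (109 hosts, 126 usable); 192.168.136.128/25 (75 hosts, 126 usable); 192.168.137.0/26 (61 hosts, 62 usable); 192.168.137.64/29 (5 hosts, 6 usable)


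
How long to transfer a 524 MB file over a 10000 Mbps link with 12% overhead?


Effective throughput = 10000 * (1 - 12/100) = 8800 Mbps
File size in Mb = 524 * 8 = 4192 Mb
Time = 4192 / 8800
Time = 0.4764 seconds


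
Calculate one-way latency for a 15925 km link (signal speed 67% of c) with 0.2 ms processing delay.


Speed = 0.67 * 3e5 km/s = 201000 km/s
Propagation delay = 15925 / 201000 = 0.0792 s = 79.2289 ms
Processing delay = 0.2 ms
Total one-way latency = 79.4289 ms


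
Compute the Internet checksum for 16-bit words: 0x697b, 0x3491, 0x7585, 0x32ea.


Sum all words (with carry folding):
+ 0x697b = 0x697b
+ 0x3491 = 0x9e0c
+ 0x7585 = 0x1392
+ 0x32ea = 0x467c
One's complement: ~0x467c
Checksum = 0xb983


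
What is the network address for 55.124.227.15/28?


IP:   00110111.01111100.11100011.00001111
Mask: 11111111.11111111.11111111.11110000
AND operation:
Net:  00110111.01111100.11100011.00000000
Network: 55.124.227.0/28


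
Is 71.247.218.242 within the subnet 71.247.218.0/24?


Subnet network: 71.247.218.0
Test IP AND mask: 71.247.218.0
Yes, 71.247.218.242 is in 71.247.218.0/24


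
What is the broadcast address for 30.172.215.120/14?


Network: 30.172.0.0/14
Host bits = 18
Set all host bits to 1:
Broadcast: 30.175.255.255


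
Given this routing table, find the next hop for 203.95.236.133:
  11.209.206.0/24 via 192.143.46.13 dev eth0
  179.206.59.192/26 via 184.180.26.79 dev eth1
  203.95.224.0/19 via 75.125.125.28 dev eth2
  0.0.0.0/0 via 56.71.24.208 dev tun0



Longest prefix match for 203.95.236.133:
  /24 11.209.206.0: no
  /26 179.206.59.192: no
  /19 203.95.224.0: MATCH
  /0 0.0.0.0: MATCH
Selected: next-hop 75.125.125.28 via eth2 (matched /19)


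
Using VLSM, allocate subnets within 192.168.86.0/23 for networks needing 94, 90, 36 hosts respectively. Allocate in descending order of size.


94 hosts -> /25 (126 usable): 192.168.86.0/25
90 hosts -> /25 (126 usable): 192.168.86.128/25
36 hosts -> /26 (62 usable): 192.168.87.0/26
Allocation: 192.168.86.0/25 (94 hosts, 126 usable); 192.168.86.128/25 (90 hosts, 126 usable); 192.168.87.0/26 (36 hosts, 62 usable)


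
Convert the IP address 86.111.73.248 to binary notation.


86 = 01010110
111 = 01101111
73 = 01001001
248 = 11111000
Binary: 01010110.01101111.01001001.11111000


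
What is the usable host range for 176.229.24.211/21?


Network: 176.229.24.0
Broadcast: 176.229.31.255
First usable = network + 1
Last usable = broadcast - 1
Range: 176.229.24.1 to 176.229.31.254


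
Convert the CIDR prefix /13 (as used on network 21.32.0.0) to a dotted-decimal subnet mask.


/13 means 13 network bits, 19 host bits
Binary: 11111111111110000000000000000000
Mask: 255.248.0.0


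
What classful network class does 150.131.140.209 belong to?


First octet: 150
Binary: 10010110
10xxxxxx -> Class B (128-191)
Class B, default mask 255.255.0.0 (/16)


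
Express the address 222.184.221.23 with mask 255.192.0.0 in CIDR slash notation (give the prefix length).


Binary: 11111111.11000000.00000000.00000000
Count leading 1s
Prefix: /10


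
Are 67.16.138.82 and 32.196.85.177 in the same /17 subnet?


Mask: 255.255.128.0
67.16.138.82 AND mask = 67.16.128.0
32.196.85.177 AND mask = 32.196.0.0
No, different subnets (67.16.128.0 vs 32.196.0.0)


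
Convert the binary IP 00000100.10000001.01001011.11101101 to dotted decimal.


00000100 = 4
10000001 = 129
01001011 = 75
11101101 = 237
IP: 4.129.75.237


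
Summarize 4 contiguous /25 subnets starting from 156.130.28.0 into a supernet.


Original prefix: /25
Number of subnets: 4 = 2^2
New prefix = 25 - 2 = 23
Supernet: 156.130.28.0/23


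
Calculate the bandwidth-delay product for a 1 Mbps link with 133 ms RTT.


BDP = bandwidth * RTT
= 1 Mbps * 133 ms
= 1 * 1e6 * 133 / 1000 bits
= 133000 bits
= 16625 bytes
= 16.2354 KB
BDP = 133000 bits (16625 bytes)


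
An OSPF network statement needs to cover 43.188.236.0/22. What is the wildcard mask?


Subnet mask: 255.255.252.0
Wildcard = 255.255.255.255 - subnet mask
255 - 255 = 0
255 - 255 = 0
255 - 252 = 3
255 - 0 = 255
Wildcard: 0.0.3.255


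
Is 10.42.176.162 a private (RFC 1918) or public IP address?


RFC 1918 private ranges:
  10.0.0.0/8 (10.0.0.0 - 10.255.255.255)
  172.16.0.0/12 (172.16.0.0 - 172.31.255.255)
  192.168.0.0/16 (192.168.0.0 - 192.168.255.255)
Private (in 10.0.0.0/8)


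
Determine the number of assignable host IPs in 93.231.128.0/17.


Host bits = 32 - 17 = 15
Total addresses = 2^15 = 32768
Usable = total - 2 (network and broadcast)
Usable hosts: 32766


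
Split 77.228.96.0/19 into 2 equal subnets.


New prefix = 19 + 1 = 20
Each subnet has 4096 addresses
  77.228.96.0/20
  77.228.112.0/20
Subnets: 77.228.96.0/20, 77.228.112.0/20


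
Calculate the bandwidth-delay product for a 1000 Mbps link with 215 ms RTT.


BDP = bandwidth * RTT
= 1000 Mbps * 215 ms
= 1000 * 1e6 * 215 / 1000 bits
= 215000000 bits
= 26875000 bytes
= 26245.1172 KB
BDP = 215000000 bits (26875000 bytes)


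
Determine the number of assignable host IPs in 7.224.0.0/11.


Host bits = 32 - 11 = 21
Total addresses = 2^21 = 2097152
Usable = total - 2 (network and broadcast)
Usable hosts: 2097150


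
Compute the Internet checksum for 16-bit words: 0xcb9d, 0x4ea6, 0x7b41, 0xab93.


Sum all words (with carry folding):
+ 0xcb9d = 0xcb9d
+ 0x4ea6 = 0x1a44
+ 0x7b41 = 0x9585
+ 0xab93 = 0x4119
One's complement: ~0x4119
Checksum = 0xbee6


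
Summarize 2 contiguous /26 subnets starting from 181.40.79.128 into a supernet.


Original prefix: /26
Number of subnets: 2 = 2^1
New prefix = 26 - 1 = 25
Supernet: 181.40.79.128/25


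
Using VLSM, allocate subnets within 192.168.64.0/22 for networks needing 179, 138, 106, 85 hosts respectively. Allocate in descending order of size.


179 hosts -> /24 (254 usable): 192.168.64.0/24
138 hosts -> /24 (254 usable): 192.168.65.0/24
106 hosts -> /25 (126 usable): 192.168.66.0/25
85 hosts -> /25 (126 usable): 192.168.66.128/25
Allocation: 192.168.64.0/24 (179 hosts, 254 usable); 192.168.65.0/24 (138 hosts, 254 usable); 192.168.66.0/25 (106 hosts, 126 usable); 192.168.66.128/25 (85 hosts, 126 usable)


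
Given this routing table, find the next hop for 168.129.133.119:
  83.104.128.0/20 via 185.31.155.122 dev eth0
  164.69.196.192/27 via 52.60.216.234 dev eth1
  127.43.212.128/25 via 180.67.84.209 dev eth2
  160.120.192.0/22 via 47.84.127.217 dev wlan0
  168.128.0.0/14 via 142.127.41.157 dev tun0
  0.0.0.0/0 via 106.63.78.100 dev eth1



Longest prefix match for 168.129.133.119:
  /20 83.104.128.0: no
  /27 164.69.196.192: no
  /25 127.43.212.128: no
  /22 160.120.192.0: no
  /14 168.128.0.0: MATCH
  /0 0.0.0.0: MATCH
Selected: next-hop 142.127.41.157 via tun0 (matched /14)


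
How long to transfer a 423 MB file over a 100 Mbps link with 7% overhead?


Effective throughput = 100 * (1 - 7/100) = 93 Mbps
File size in Mb = 423 * 8 = 3384 Mb
Time = 3384 / 93
Time = 36.3871 seconds


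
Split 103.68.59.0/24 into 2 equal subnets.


New prefix = 24 + 1 = 25
Each subnet has 128 addresses
  103.68.59.0/25
  103.68.59.128/25
Subnets: 103.68.59.0/25, 103.68.59.128/25


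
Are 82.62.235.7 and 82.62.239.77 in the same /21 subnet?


Mask: 255.255.248.0
82.62.235.7 AND mask = 82.62.232.0
82.62.239.77 AND mask = 82.62.232.0
Yes, same subnet (82.62.232.0)


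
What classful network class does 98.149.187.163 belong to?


First octet: 98
Binary: 01100010
0xxxxxxx -> Class A (1-126)
Class A, default mask 255.0.0.0 (/8)


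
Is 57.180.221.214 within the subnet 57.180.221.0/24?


Subnet network: 57.180.221.0
Test IP AND mask: 57.180.221.0
Yes, 57.180.221.214 is in 57.180.221.0/24


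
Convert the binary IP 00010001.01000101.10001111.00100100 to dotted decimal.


00010001 = 17
01000101 = 69
10001111 = 143
00100100 = 36
IP: 17.69.143.36


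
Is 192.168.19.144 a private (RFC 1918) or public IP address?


RFC 1918 private ranges:
  10.0.0.0/8 (10.0.0.0 - 10.255.255.255)
  172.16.0.0/12 (172.16.0.0 - 172.31.255.255)
  192.168.0.0/16 (192.168.0.0 - 192.168.255.255)
Private (in 192.168.0.0/16)


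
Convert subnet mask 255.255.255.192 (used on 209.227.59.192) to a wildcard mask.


Subnet mask: 255.255.255.192
Wildcard = 255.255.255.255 - subnet mask
255 - 255 = 0
255 - 255 = 0
255 - 255 = 0
255 - 192 = 63
Wildcard: 0.0.0.63


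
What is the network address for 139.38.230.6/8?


IP:   10001011.00100110.11100110.00000110
Mask: 11111111.00000000.00000000.00000000
AND operation:
Net:  10001011.00000000.00000000.00000000
Network: 139.0.0.0/8


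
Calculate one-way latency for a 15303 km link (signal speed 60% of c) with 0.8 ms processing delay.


Speed = 0.6 * 3e5 km/s = 180000 km/s
Propagation delay = 15303 / 180000 = 0.085 s = 85.0167 ms
Processing delay = 0.8 ms
Total one-way latency = 85.8167 ms


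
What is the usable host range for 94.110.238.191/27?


Network: 94.110.238.160
Broadcast: 94.110.238.191
First usable = network + 1
Last usable = broadcast - 1
Range: 94.110.238.161 to 94.110.238.190


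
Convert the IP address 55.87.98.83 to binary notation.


55 = 00110111
87 = 01010111
98 = 01100010
83 = 01010011
Binary: 00110111.01010111.01100010.01010011


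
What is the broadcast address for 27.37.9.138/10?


Network: 27.0.0.0/10
Host bits = 22
Set all host bits to 1:
Broadcast: 27.63.255.255


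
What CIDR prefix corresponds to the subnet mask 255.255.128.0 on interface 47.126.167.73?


Binary: 11111111.11111111.10000000.00000000
Count leading 1s
Prefix: /17


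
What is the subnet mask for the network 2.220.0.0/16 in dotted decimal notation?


/16 means 16 network bits, 16 host bits
Binary: 11111111111111110000000000000000
Mask: 255.255.0.0


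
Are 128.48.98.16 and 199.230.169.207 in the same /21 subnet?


Mask: 255.255.248.0
128.48.98.16 AND mask = 128.48.96.0
199.230.169.207 AND mask = 199.230.168.0
No, different subnets (128.48.96.0 vs 199.230.168.0)


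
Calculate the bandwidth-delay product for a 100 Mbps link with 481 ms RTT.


BDP = bandwidth * RTT
= 100 Mbps * 481 ms
= 100 * 1e6 * 481 / 1000 bits
= 48100000 bits
= 6012500 bytes
= 5871.582 KB
BDP = 48100000 bits (6012500 bytes)


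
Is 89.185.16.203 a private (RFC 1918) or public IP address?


RFC 1918 private ranges:
  10.0.0.0/8 (10.0.0.0 - 10.255.255.255)
  172.16.0.0/12 (172.16.0.0 - 172.31.255.255)
  192.168.0.0/16 (192.168.0.0 - 192.168.255.255)
Public (not in any RFC 1918 range)


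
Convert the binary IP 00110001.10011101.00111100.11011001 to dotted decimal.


00110001 = 49
10011101 = 157
00111100 = 60
11011001 = 217
IP: 49.157.60.217


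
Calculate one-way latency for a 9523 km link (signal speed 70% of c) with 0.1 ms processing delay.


Speed = 0.7 * 3e5 km/s = 210000 km/s
Propagation delay = 9523 / 210000 = 0.0453 s = 45.3476 ms
Processing delay = 0.1 ms
Total one-way latency = 45.4476 ms


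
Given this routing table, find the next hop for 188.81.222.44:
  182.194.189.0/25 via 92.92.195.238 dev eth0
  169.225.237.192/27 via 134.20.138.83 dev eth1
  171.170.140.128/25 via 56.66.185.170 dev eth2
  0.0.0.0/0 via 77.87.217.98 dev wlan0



Longest prefix match for 188.81.222.44:
  /25 182.194.189.0: no
  /27 169.225.237.192: no
  /25 171.170.140.128: no
  /0 0.0.0.0: MATCH
Selected: next-hop 77.87.217.98 via wlan0 (matched /0)


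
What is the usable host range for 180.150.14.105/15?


Network: 180.150.0.0
Broadcast: 180.151.255.255
First usable = network + 1
Last usable = broadcast - 1
Range: 180.150.0.1 to 180.151.255.254


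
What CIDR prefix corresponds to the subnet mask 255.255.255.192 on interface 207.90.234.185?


Binary: 11111111.11111111.11111111.11000000
Count leading 1s
Prefix: /26


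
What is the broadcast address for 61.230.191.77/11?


Network: 61.224.0.0/11
Host bits = 21
Set all host bits to 1:
Broadcast: 61.255.255.255


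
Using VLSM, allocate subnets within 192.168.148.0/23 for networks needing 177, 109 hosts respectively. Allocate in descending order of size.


177 hosts -> /24 (254 usable): 192.168.148.0/24
109 hosts -> /25 (126 usable): 192.168.149.0/25
Allocation: 192.168.148.0/24 (177 hosts, 254 usable); 192.168.149.0/25 (109 hosts, 126 usable)


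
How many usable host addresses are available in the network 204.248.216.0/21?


Host bits = 32 - 21 = 11
Total addresses = 2^11 = 2048
Usable = total - 2 (network and broadcast)
Usable hosts: 2046


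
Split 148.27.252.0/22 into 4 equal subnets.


New prefix = 22 + 2 = 24
Each subnet has 256 addresses
  148.27.252.0/24
  148.27.253.0/24
  148.27.254.0/24
  148.27.255.0/24
Subnets: 148.27.252.0/24, 148.27.253.0/24, 148.27.254.0/24, 148.27.255.0/24


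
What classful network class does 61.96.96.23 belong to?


First octet: 61
Binary: 00111101
0xxxxxxx -> Class A (1-126)
Class A, default mask 255.0.0.0 (/8)


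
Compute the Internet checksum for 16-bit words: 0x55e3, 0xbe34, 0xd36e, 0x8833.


Sum all words (with carry folding):
+ 0x55e3 = 0x55e3
+ 0xbe34 = 0x1418
+ 0xd36e = 0xe786
+ 0x8833 = 0x6fba
One's complement: ~0x6fba
Checksum = 0x9045


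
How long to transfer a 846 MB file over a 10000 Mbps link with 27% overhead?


Effective throughput = 10000 * (1 - 27/100) = 7300 Mbps
File size in Mb = 846 * 8 = 6768 Mb
Time = 6768 / 7300
Time = 0.9271 seconds


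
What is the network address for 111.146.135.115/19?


IP:   01101111.10010010.10000111.01110011
Mask: 11111111.11111111.11100000.00000000
AND operation:
Net:  01101111.10010010.10000000.00000000
Network: 111.146.128.0/19


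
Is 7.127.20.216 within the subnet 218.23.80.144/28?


Subnet network: 218.23.80.144
Test IP AND mask: 7.127.20.208
No, 7.127.20.216 is not in 218.23.80.144/28


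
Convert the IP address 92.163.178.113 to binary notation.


92 = 01011100
163 = 10100011
178 = 10110010
113 = 01110001
Binary: 01011100.10100011.10110010.01110001


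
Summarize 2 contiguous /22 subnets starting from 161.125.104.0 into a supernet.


Original prefix: /22
Number of subnets: 2 = 2^1
New prefix = 22 - 1 = 21
Supernet: 161.125.104.0/21


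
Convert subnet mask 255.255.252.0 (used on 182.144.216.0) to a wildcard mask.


Subnet mask: 255.255.252.0
Wildcard = 255.255.255.255 - subnet mask
255 - 255 = 0
255 - 255 = 0
255 - 252 = 3
255 - 0 = 255
Wildcard: 0.0.3.255


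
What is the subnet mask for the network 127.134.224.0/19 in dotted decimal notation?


/19 means 19 network bits, 13 host bits
Binary: 11111111111111111110000000000000
Mask: 255.255.224.0


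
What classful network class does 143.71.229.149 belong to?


First octet: 143
Binary: 10001111
10xxxxxx -> Class B (128-191)
Class B, default mask 255.255.0.0 (/16)


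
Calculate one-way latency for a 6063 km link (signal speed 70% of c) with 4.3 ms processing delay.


Speed = 0.7 * 3e5 km/s = 210000 km/s
Propagation delay = 6063 / 210000 = 0.0289 s = 28.8714 ms
Processing delay = 4.3 ms
Total one-way latency = 33.1714 ms


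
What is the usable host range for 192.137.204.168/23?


Network: 192.137.204.0
Broadcast: 192.137.205.255
First usable = network + 1
Last usable = broadcast - 1
Range: 192.137.204.1 to 192.137.205.254


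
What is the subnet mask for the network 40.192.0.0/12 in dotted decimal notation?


/12 means 12 network bits, 20 host bits
Binary: 11111111111100000000000000000000
Mask: 255.240.0.0


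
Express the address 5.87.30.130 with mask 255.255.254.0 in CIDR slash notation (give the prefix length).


Binary: 11111111.11111111.11111110.00000000
Count leading 1s
Prefix: /23


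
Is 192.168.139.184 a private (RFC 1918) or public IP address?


RFC 1918 private ranges:
  10.0.0.0/8 (10.0.0.0 - 10.255.255.255)
  172.16.0.0/12 (172.16.0.0 - 172.31.255.255)
  192.168.0.0/16 (192.168.0.0 - 192.168.255.255)
Private (in 192.168.0.0/16)


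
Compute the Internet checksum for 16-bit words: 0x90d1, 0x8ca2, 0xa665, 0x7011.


Sum all words (with carry folding):
+ 0x90d1 = 0x90d1
+ 0x8ca2 = 0x1d74
+ 0xa665 = 0xc3d9
+ 0x7011 = 0x33eb
One's complement: ~0x33eb
Checksum = 0xcc14


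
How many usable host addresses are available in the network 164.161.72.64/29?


Host bits = 32 - 29 = 3
Total addresses = 2^3 = 8
Usable = total - 2 (network and broadcast)
Usable hosts: 6


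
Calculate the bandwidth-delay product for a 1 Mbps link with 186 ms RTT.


BDP = bandwidth * RTT
= 1 Mbps * 186 ms
= 1 * 1e6 * 186 / 1000 bits
= 186000 bits
= 23250 bytes
= 22.7051 KB
BDP = 186000 bits (23250 bytes)


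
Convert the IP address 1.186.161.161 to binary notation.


1 = 00000001
186 = 10111010
161 = 10100001
161 = 10100001
Binary: 00000001.10111010.10100001.10100001


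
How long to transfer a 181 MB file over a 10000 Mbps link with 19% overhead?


Effective throughput = 10000 * (1 - 19/100) = 8100.0 Mbps
File size in Mb = 181 * 8 = 1448 Mb
Time = 1448 / 8100.0
Time = 0.1788 seconds


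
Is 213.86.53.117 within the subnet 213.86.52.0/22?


Subnet network: 213.86.52.0
Test IP AND mask: 213.86.52.0
Yes, 213.86.53.117 is in 213.86.52.0/22


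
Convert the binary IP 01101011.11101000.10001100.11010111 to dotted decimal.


01101011 = 107
11101000 = 232
10001100 = 140
11010111 = 215
IP: 107.232.140.215


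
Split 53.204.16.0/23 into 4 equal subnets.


New prefix = 23 + 2 = 25
Each subnet has 128 addresses
  53.204.16.0/25
  53.204.16.128/25
  53.204.17.0/25
  53.204.17.128/25
Subnets: 53.204.16.0/25, 53.204.16.128/25, 53.204.17.0/25, 53.204.17.128/25


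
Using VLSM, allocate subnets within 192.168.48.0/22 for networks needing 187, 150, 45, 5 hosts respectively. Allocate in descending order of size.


187 hosts -> /24 (254 usable): 192.168.48.0/24
150 hosts -> /24 (254 usable): 192.168.49.0/24
45 hosts -> /26 (62 usable): 192.168.50.0/26
5 hosts -> /29 (6 usable): 192.168.50.64/29
Allocation: 192.168.48.0/24 (187 hosts, 254 usable); 192.168.49.0/24 (150 hosts, 254 usable); 192.168.50.0/26 (45 hosts, 62 usable); 192.168.50.64/29 (5 hosts, 6 usable)


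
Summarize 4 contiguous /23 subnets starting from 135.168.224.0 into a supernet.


Original prefix: /23
Number of subnets: 4 = 2^2
New prefix = 23 - 2 = 21
Supernet: 135.168.224.0/21


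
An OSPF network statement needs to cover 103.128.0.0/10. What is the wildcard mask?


Subnet mask: 255.192.0.0
Wildcard = 255.255.255.255 - subnet mask
255 - 255 = 0
255 - 192 = 63
255 - 0 = 255
255 - 0 = 255
Wildcard: 0.63.255.255


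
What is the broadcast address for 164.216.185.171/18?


Network: 164.216.128.0/18
Host bits = 14
Set all host bits to 1:
Broadcast: 164.216.191.255


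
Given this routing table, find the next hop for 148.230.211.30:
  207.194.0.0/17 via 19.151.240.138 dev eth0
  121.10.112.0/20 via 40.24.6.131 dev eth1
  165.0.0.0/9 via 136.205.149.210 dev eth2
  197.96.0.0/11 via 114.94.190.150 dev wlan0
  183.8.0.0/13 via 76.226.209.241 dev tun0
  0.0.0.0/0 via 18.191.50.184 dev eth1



Longest prefix match for 148.230.211.30:
  /17 207.194.0.0: no
  /20 121.10.112.0: no
  /9 165.0.0.0: no
  /11 197.96.0.0: no
  /13 183.8.0.0: no
  /0 0.0.0.0: MATCH
Selected: next-hop 18.191.50.184 via eth1 (matched /0)


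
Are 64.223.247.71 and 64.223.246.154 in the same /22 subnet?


Mask: 255.255.252.0
64.223.247.71 AND mask = 64.223.244.0
64.223.246.154 AND mask = 64.223.244.0
Yes, same subnet (64.223.244.0)


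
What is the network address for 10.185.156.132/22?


IP:   00001010.10111001.10011100.10000100
Mask: 11111111.11111111.11111100.00000000
AND operation:
Net:  00001010.10111001.10011100.00000000
Network: 10.185.156.0/22


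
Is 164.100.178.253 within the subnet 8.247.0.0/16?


Subnet network: 8.247.0.0
Test IP AND mask: 164.100.0.0
No, 164.100.178.253 is not in 8.247.0.0/16


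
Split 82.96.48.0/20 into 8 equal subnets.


New prefix = 20 + 3 = 23
Each subnet has 512 addresses
  82.96.48.0/23
  82.96.50.0/23
  82.96.52.0/23
  82.96.54.0/23
  82.96.56.0/23
  82.96.58.0/23
  82.96.60.0/23
  82.96.62.0/23
Subnets: 82.96.48.0/23, 82.96.50.0/23, 82.96.52.0/23, 82.96.54.0/23, 82.96.56.0/23, 82.96.58.0/23, 82.96.60.0/23, 82.96.62.0/23


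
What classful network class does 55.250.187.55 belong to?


First octet: 55
Binary: 00110111
0xxxxxxx -> Class A (1-126)
Class A, default mask 255.0.0.0 (/8)


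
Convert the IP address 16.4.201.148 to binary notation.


16 = 00010000
4 = 00000100
201 = 11001001
148 = 10010100
Binary: 00010000.00000100.11001001.10010100


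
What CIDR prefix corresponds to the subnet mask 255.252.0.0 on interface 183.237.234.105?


Binary: 11111111.11111100.00000000.00000000
Count leading 1s
Prefix: /14


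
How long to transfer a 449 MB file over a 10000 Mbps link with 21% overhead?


Effective throughput = 10000 * (1 - 21/100) = 7900 Mbps
File size in Mb = 449 * 8 = 3592 Mb
Time = 3592 / 7900
Time = 0.4547 seconds


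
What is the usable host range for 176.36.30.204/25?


Network: 176.36.30.128
Broadcast: 176.36.30.255
First usable = network + 1
Last usable = broadcast - 1
Range: 176.36.30.129 to 176.36.30.254


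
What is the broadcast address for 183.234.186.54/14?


Network: 183.232.0.0/14
Host bits = 18
Set all host bits to 1:
Broadcast: 183.235.255.255


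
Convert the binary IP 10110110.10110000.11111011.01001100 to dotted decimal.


10110110 = 182
10110000 = 176
11111011 = 251
01001100 = 76
IP: 182.176.251.76


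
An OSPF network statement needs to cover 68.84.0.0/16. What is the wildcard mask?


Subnet mask: 255.255.0.0
Wildcard = 255.255.255.255 - subnet mask
255 - 255 = 0
255 - 255 = 0
255 - 0 = 255
255 - 0 = 255
Wildcard: 0.0.255.255


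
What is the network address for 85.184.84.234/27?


IP:   01010101.10111000.01010100.11101010
Mask: 11111111.11111111.11111111.11100000
AND operation:
Net:  01010101.10111000.01010100.11100000
Network: 85.184.84.224/27


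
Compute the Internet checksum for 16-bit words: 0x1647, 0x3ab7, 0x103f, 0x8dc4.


Sum all words (with carry folding):
+ 0x1647 = 0x1647
+ 0x3ab7 = 0x50fe
+ 0x103f = 0x613d
+ 0x8dc4 = 0xef01
One's complement: ~0xef01
Checksum = 0x10fe


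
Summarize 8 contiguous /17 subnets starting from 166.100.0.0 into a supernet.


Original prefix: /17
Number of subnets: 8 = 2^3
New prefix = 17 - 3 = 14
Supernet: 166.100.0.0/14


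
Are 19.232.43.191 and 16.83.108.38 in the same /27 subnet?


Mask: 255.255.255.224
19.232.43.191 AND mask = 19.232.43.160
16.83.108.38 AND mask = 16.83.108.32
No, different subnets (19.232.43.160 vs 16.83.108.32)


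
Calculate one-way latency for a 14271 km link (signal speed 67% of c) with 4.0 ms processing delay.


Speed = 0.67 * 3e5 km/s = 201000 km/s
Propagation delay = 14271 / 201000 = 0.071 s = 71 ms
Processing delay = 4.0 ms
Total one-way latency = 75 ms


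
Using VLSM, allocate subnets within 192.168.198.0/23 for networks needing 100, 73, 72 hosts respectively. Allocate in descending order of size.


100 hosts -> /25 (126 usable): 192.168.198.0/25
73 hosts -> /25 (126 usable): 192.168.198.128/25
72 hosts -> /25 (126 usable): 192.168.199.0/25
Allocation: 192.168.198.0/25 (100 hosts, 126 usable); 192.168.198.128/25 (73 hosts, 126 usable); 192.168.199.0/25 (72 hosts, 126 usable)


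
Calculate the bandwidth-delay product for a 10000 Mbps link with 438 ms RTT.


BDP = bandwidth * RTT
= 10000 Mbps * 438 ms
= 10000 * 1e6 * 438 / 1000 bits
= 4380000000 bits
= 547500000 bytes
= 534667.9688 KB
BDP = 4380000000 bits (547500000 bytes)


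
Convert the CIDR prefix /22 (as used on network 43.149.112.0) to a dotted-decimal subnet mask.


/22 means 22 network bits, 10 host bits
Binary: 11111111111111111111110000000000
Mask: 255.255.252.0


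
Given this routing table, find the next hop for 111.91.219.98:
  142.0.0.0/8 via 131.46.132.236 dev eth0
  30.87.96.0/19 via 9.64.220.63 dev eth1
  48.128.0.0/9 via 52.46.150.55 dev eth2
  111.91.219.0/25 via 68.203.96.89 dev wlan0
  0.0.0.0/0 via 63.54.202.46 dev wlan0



Longest prefix match for 111.91.219.98:
  /8 142.0.0.0: no
  /19 30.87.96.0: no
  /9 48.128.0.0: no
  /25 111.91.219.0: MATCH
  /0 0.0.0.0: MATCH
Selected: next-hop 68.203.96.89 via wlan0 (matched /25)


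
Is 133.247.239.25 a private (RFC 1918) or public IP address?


RFC 1918 private ranges:
  10.0.0.0/8 (10.0.0.0 - 10.255.255.255)
  172.16.0.0/12 (172.16.0.0 - 172.31.255.255)
  192.168.0.0/16 (192.168.0.0 - 192.168.255.255)
Public (not in any RFC 1918 range)


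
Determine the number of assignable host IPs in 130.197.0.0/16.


Host bits = 32 - 16 = 16
Total addresses = 2^16 = 65536
Usable = total - 2 (network and broadcast)
Usable hosts: 65534


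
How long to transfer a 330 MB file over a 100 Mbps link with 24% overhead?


Effective throughput = 100 * (1 - 24/100) = 76 Mbps
File size in Mb = 330 * 8 = 2640 Mb
Time = 2640 / 76
Time = 34.7368 seconds


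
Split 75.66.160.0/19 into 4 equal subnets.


New prefix = 19 + 2 = 21
Each subnet has 2048 addresses
  75.66.160.0/21
  75.66.168.0/21
  75.66.176.0/21
  75.66.184.0/21
Subnets: 75.66.160.0/21, 75.66.168.0/21, 75.66.176.0/21, 75.66.184.0/21


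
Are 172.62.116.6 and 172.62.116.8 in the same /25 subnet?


Mask: 255.255.255.128
172.62.116.6 AND mask = 172.62.116.0
172.62.116.8 AND mask = 172.62.116.0
Yes, same subnet (172.62.116.0)


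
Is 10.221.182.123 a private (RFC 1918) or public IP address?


RFC 1918 private ranges:
  10.0.0.0/8 (10.0.0.0 - 10.255.255.255)
  172.16.0.0/12 (172.16.0.0 - 172.31.255.255)
  192.168.0.0/16 (192.168.0.0 - 192.168.255.255)
Private (in 10.0.0.0/8)


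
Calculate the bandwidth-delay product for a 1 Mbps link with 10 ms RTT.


BDP = bandwidth * RTT
= 1 Mbps * 10 ms
= 1 * 1e6 * 10 / 1000 bits
= 10000 bits
= 1250 bytes
= 1.2207 KB
BDP = 10000 bits (1250 bytes)


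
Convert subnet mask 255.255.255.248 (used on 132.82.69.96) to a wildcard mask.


Subnet mask: 255.255.255.248
Wildcard = 255.255.255.255 - subnet mask
255 - 255 = 0
255 - 255 = 0
255 - 255 = 0
255 - 248 = 7
Wildcard: 0.0.0.7


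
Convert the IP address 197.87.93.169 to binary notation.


197 = 11000101
87 = 01010111
93 = 01011101
169 = 10101001
Binary: 11000101.01010111.01011101.10101001


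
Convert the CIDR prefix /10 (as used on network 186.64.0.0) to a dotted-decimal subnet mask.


/10 means 10 network bits, 22 host bits
Binary: 11111111110000000000000000000000
Mask: 255.192.0.0


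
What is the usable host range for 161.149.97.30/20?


Network: 161.149.96.0
Broadcast: 161.149.111.255
First usable = network + 1
Last usable = broadcast - 1
Range: 161.149.96.1 to 161.149.111.254


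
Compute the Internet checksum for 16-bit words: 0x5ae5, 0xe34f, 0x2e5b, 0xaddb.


Sum all words (with carry folding):
+ 0x5ae5 = 0x5ae5
+ 0xe34f = 0x3e35
+ 0x2e5b = 0x6c90
+ 0xaddb = 0x1a6c
One's complement: ~0x1a6c
Checksum = 0xe593


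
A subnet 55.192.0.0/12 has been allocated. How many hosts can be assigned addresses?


Host bits = 32 - 12 = 20
Total addresses = 2^20 = 1048576
Usable = total - 2 (network and broadcast)
Usable hosts: 1048574


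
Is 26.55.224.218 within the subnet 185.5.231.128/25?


Subnet network: 185.5.231.128
Test IP AND mask: 26.55.224.128
No, 26.55.224.218 is not in 185.5.231.128/25


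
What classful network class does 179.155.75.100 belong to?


First octet: 179
Binary: 10110011
10xxxxxx -> Class B (128-191)
Class B, default mask 255.255.0.0 (/16)


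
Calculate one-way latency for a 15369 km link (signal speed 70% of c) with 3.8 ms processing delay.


Speed = 0.7 * 3e5 km/s = 210000 km/s
Propagation delay = 15369 / 210000 = 0.0732 s = 73.1857 ms
Processing delay = 3.8 ms
Total one-way latency = 76.9857 ms


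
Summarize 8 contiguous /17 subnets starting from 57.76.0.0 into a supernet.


Original prefix: /17
Number of subnets: 8 = 2^3
New prefix = 17 - 3 = 14
Supernet: 57.76.0.0/14


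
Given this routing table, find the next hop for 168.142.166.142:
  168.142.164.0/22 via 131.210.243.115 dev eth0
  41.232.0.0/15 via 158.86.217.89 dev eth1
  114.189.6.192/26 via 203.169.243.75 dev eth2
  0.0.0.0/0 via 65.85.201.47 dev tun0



Longest prefix match for 168.142.166.142:
  /22 168.142.164.0: MATCH
  /15 41.232.0.0: no
  /26 114.189.6.192: no
  /0 0.0.0.0: MATCH
Selected: next-hop 131.210.243.115 via eth0 (matched /22)


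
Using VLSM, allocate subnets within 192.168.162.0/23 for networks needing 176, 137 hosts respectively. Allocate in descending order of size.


176 hosts -> /24 (254 usable): 192.168.162.0/24
137 hosts -> /24 (254 usable): 192.168.163.0/24
Allocation: 192.168.162.0/24 (176 hosts, 254 usable); 192.168.163.0/24 (137 hosts, 254 usable)


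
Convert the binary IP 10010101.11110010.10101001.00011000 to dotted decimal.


10010101 = 149
11110010 = 242
10101001 = 169
00011000 = 24
IP: 149.242.169.24


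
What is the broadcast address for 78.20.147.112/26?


Network: 78.20.147.64/26
Host bits = 6
Set all host bits to 1:
Broadcast: 78.20.147.127


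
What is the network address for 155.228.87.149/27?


IP:   10011011.11100100.01010111.10010101
Mask: 11111111.11111111.11111111.11100000
AND operation:
Net:  10011011.11100100.01010111.10000000
Network: 155.228.87.128/27


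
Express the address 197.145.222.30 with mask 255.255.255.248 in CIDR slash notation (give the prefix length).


Binary: 11111111.11111111.11111111.11111000
Count leading 1s
Prefix: /29


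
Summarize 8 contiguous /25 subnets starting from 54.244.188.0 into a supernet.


Original prefix: /25
Number of subnets: 8 = 2^3
New prefix = 25 - 3 = 22
Supernet: 54.244.188.0/22


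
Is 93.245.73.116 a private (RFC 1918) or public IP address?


RFC 1918 private ranges:
  10.0.0.0/8 (10.0.0.0 - 10.255.255.255)
  172.16.0.0/12 (172.16.0.0 - 172.31.255.255)
  192.168.0.0/16 (192.168.0.0 - 192.168.255.255)
Public (not in any RFC 1918 range)


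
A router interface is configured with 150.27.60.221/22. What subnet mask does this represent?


/22 means 22 network bits, 10 host bits
Binary: 11111111111111111111110000000000
Mask: 255.255.252.0


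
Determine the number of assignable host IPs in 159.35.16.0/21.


Host bits = 32 - 21 = 11
Total addresses = 2^11 = 2048
Usable = total - 2 (network and broadcast)
Usable hosts: 2046


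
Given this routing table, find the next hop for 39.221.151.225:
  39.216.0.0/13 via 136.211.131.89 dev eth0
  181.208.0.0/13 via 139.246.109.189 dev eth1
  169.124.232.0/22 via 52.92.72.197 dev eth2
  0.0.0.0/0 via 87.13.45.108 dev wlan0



Longest prefix match for 39.221.151.225:
  /13 39.216.0.0: MATCH
  /13 181.208.0.0: no
  /22 169.124.232.0: no
  /0 0.0.0.0: MATCH
Selected: next-hop 136.211.131.89 via eth0 (matched /13)


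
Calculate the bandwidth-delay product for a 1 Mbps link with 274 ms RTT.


BDP = bandwidth * RTT
= 1 Mbps * 274 ms
= 1 * 1e6 * 274 / 1000 bits
= 274000 bits
= 34250 bytes
= 33.4473 KB
BDP = 274000 bits (34250 bytes)


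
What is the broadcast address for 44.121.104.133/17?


Network: 44.121.0.0/17
Host bits = 15
Set all host bits to 1:
Broadcast: 44.121.127.255


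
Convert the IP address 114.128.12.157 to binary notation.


114 = 01110010
128 = 10000000
12 = 00001100
157 = 10011101
Binary: 01110010.10000000.00001100.10011101


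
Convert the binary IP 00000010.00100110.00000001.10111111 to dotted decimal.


00000010 = 2
00100110 = 38
00000001 = 1
10111111 = 191
IP: 2.38.1.191


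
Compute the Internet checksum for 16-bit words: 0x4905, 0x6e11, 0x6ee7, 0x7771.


Sum all words (with carry folding):
+ 0x4905 = 0x4905
+ 0x6e11 = 0xb716
+ 0x6ee7 = 0x25fe
+ 0x7771 = 0x9d6f
One's complement: ~0x9d6f
Checksum = 0x6290


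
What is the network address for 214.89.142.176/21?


IP:   11010110.01011001.10001110.10110000
Mask: 11111111.11111111.11111000.00000000
AND operation:
Net:  11010110.01011001.10001000.00000000
Network: 214.89.136.0/21


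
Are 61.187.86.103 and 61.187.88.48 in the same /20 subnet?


Mask: 255.255.240.0
61.187.86.103 AND mask = 61.187.80.0
61.187.88.48 AND mask = 61.187.80.0
Yes, same subnet (61.187.80.0)


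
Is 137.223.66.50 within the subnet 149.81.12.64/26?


Subnet network: 149.81.12.64
Test IP AND mask: 137.223.66.0
No, 137.223.66.50 is not in 149.81.12.64/26


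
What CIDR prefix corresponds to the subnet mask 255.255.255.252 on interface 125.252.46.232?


Binary: 11111111.11111111.11111111.11111100
Count leading 1s
Prefix: /30


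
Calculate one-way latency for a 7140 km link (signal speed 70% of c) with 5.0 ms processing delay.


Speed = 0.7 * 3e5 km/s = 210000 km/s
Propagation delay = 7140 / 210000 = 0.034 s = 34 ms
Processing delay = 5.0 ms
Total one-way latency = 39 ms


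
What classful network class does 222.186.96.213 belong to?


First octet: 222
Binary: 11011110
110xxxxx -> Class C (192-223)
Class C, default mask 255.255.255.0 (/24)


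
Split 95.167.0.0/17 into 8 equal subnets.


New prefix = 17 + 3 = 20
Each subnet has 4096 addresses
  95.167.0.0/20
  95.167.16.0/20
  95.167.32.0/20
  95.167.48.0/20
  95.167.64.0/20
  95.167.80.0/20
  95.167.96.0/20
  95.167.112.0/20
Subnets: 95.167.0.0/20, 95.167.16.0/20, 95.167.32.0/20, 95.167.48.0/20, 95.167.64.0/20, 95.167.80.0/20, 95.167.96.0/20, 95.167.112.0/20


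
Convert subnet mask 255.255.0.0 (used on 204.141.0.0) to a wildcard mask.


Subnet mask: 255.255.0.0
Wildcard = 255.255.255.255 - subnet mask
255 - 255 = 0
255 - 255 = 0
255 - 0 = 255
255 - 0 = 255
Wildcard: 0.0.255.255


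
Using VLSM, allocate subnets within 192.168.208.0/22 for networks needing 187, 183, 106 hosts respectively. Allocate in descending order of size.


187 hosts -> /24 (254 usable): 192.168.208.0/24
183 hosts -> /24 (254 usable): 192.168.209.0/24
106 hosts -> /25 (126 usable): 192.168.210.0/25
Allocation: 192.168.208.0/24 (187 hosts, 254 usable); 192.168.209.0/24 (183 hosts, 254 usable); 192.168.210.0/25 (106 hosts, 126 usable)


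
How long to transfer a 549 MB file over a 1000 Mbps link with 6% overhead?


Effective throughput = 1000 * (1 - 6/100) = 940 Mbps
File size in Mb = 549 * 8 = 4392 Mb
Time = 4392 / 940
Time = 4.6723 seconds


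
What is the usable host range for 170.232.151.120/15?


Network: 170.232.0.0
Broadcast: 170.233.255.255
First usable = network + 1
Last usable = broadcast - 1
Range: 170.232.0.1 to 170.233.255.254


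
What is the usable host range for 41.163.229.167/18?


Network: 41.163.192.0
Broadcast: 41.163.255.255
First usable = network + 1
Last usable = broadcast - 1
Range: 41.163.192.1 to 41.163.255.254


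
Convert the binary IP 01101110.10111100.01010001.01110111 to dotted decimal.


01101110 = 110
10111100 = 188
01010001 = 81
01110111 = 119
IP: 110.188.81.119


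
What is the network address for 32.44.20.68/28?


IP:   00100000.00101100.00010100.01000100
Mask: 11111111.11111111.11111111.11110000
AND operation:
Net:  00100000.00101100.00010100.01000000
Network: 32.44.20.64/28


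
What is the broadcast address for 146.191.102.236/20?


Network: 146.191.96.0/20
Host bits = 12
Set all host bits to 1:
Broadcast: 146.191.111.255


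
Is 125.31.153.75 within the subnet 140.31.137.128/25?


Subnet network: 140.31.137.128
Test IP AND mask: 125.31.153.0
No, 125.31.153.75 is not in 140.31.137.128/25


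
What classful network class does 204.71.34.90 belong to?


First octet: 204
Binary: 11001100
110xxxxx -> Class C (192-223)
Class C, default mask 255.255.255.0 (/24)


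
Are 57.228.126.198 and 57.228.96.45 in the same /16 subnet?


Mask: 255.255.0.0
57.228.126.198 AND mask = 57.228.0.0
57.228.96.45 AND mask = 57.228.0.0
Yes, same subnet (57.228.0.0)


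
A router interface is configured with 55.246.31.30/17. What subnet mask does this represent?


/17 means 17 network bits, 15 host bits
Binary: 11111111111111111000000000000000
Mask: 255.255.128.0


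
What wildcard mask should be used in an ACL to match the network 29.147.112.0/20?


Subnet mask: 255.255.240.0
Wildcard = 255.255.255.255 - subnet mask
255 - 255 = 0
255 - 255 = 0
255 - 240 = 15
255 - 0 = 255
Wildcard: 0.0.15.255


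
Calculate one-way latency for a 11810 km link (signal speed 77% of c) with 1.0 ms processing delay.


Speed = 0.77 * 3e5 km/s = 231000 km/s
Propagation delay = 11810 / 231000 = 0.0511 s = 51.1255 ms
Processing delay = 1.0 ms
Total one-way latency = 52.1255 ms


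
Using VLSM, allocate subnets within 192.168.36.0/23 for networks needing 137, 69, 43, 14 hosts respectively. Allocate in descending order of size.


137 hosts -> /24 (254 usable): 192.168.36.0/24
69 hosts -> /25 (126 usable): 192.168.37.0/25
43 hosts -> /26 (62 usable): 192.168.37.128/26
14 hosts -> /28 (14 usable): 192.168.37.192/28
Allocation: 192.168.36.0/24 (137 hosts, 254 usable); 192.168.37.0/25 (69 hosts, 126 usable); 192.168.37.128/26 (43 hosts, 62 usable); 192.168.37.192/28 (14 hosts, 14 usable)
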